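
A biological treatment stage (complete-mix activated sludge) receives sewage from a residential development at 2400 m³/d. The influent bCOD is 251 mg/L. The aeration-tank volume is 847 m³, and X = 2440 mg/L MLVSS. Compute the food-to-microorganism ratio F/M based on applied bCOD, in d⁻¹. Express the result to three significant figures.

F/M ≈ 0.291 d⁻¹

F/M = applied load / biomass = Q·S₀/(V·X) = 2400 × 251 / (847.0 × 2440) = 0.2915 d⁻¹.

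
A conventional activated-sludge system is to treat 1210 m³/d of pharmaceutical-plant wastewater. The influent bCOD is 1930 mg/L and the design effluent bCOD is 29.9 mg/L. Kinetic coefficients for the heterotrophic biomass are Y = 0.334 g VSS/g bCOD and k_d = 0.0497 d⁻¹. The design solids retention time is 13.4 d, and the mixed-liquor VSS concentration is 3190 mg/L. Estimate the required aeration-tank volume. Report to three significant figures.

From the SRT design equation V = Y Q (S₀−S) θ_c / [X (1 + k_d θ_c)] = 0.334 × 1210 × (1930 − 29.9) × 13.4 / [3190 × (1 + 0.0497 × 13.4)] = 1.03×10^7 / 5314 = 1936 m³.

V ≈ 1940 m³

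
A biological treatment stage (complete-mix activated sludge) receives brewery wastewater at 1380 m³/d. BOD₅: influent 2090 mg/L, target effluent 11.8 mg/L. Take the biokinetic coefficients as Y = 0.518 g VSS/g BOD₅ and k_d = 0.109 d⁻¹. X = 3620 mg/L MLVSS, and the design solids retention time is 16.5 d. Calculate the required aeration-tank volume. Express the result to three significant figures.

V ≈ 2420 m³

Steady-state biomass mass balance: V·X·(1 + k_d·θ_c) = Y·Q·(S₀ − S)·θ_c, so V = 0.518 × 1380 × (2090 − 11.8) × 16.5 / [3620 × (1 + 0.109 × 16.5)] = 2.45×10^7 / 10131 = 2420 m³.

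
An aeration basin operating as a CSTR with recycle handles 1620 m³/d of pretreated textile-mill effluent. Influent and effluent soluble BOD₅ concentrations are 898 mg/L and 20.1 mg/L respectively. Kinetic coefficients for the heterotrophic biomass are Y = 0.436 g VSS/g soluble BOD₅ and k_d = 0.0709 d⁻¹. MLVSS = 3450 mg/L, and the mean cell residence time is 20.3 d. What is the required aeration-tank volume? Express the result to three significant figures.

V ≈ 1500 m³

Steady-state biomass mass balance: V·X·(1 + k_d·θ_c) = Y·Q·(S₀ − S)·θ_c, so V = 0.436 × 1620 × (898 − 20.1) × 20.3 / [3450 × (1 + 0.0709 × 20.3)] = 1.26×10^7 / 8415 = 1496 m³.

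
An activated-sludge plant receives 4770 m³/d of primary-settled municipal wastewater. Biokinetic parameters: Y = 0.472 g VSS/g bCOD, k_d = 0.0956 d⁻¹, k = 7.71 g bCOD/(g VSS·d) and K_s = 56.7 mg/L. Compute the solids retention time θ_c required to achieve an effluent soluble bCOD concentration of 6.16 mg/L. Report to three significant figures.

From 1/θ_c = Y·k·S/(K_s + S) − k_d: Y·k·S/(K_s+S) = 0.472 × 7.71 × 6.16 / (56.7 + 6.16) = 0.3566 d⁻¹.
1/θ_c = 0.3566 − 0.0956 = 0.2610 d⁻¹, so θ_c = 3.831 d.

θ_c ≈ 3.83 d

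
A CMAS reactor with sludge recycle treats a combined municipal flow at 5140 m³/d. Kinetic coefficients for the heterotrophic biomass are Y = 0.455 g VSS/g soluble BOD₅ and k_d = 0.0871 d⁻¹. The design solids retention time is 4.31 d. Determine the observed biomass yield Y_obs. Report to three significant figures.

Y_obs ≈ 0.331 g VSS/g soluble BOD₅

Correct the yield for decay: Y_obs = Y/(1 + k_d θ_c) = 0.455 / (1 + 0.0871 × 4.31) = 0.455 / 1.375 = 0.3308.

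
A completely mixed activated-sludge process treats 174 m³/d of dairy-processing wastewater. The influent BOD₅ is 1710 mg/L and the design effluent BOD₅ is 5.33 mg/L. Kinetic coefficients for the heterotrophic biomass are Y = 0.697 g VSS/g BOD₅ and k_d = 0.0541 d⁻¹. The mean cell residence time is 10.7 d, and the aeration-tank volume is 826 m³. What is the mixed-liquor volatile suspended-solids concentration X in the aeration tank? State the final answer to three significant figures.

Solving the biomass balance for X: X = Y Q (S₀−S) θ_c / [V (1+k_d θ_c)] = 0.697 × 174 × (1710 − 5.33) × 10.7 / [826 × (1 + 0.0541 × 10.7)] = 1696 mg/L.

X ≈ 1700 mg/L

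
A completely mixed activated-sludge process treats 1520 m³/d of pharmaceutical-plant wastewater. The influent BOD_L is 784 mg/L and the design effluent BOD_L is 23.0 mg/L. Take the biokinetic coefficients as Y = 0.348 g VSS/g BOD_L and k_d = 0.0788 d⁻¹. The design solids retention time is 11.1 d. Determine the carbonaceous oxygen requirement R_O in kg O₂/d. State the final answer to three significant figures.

Y_obs = Y / (1 + k_d θ_c) = 0.348 / (1 + 0.0788 × 11.1) = 0.348 / 1.875 = 0.1856.
Mass of BOD_L removed per day: Q(S₀ − S) = 1520 × 761.0 g/m³ = 1157 kg/d.
Biomass synthesised: P_X = Y_obs × 1157 = 214.7 kg VSS/d.
R_O = Q·ΔS − 1.42 P_X = 1157 − 304.9 = 851.8 kg O₂/d.

R_O ≈ 852 kg O₂/d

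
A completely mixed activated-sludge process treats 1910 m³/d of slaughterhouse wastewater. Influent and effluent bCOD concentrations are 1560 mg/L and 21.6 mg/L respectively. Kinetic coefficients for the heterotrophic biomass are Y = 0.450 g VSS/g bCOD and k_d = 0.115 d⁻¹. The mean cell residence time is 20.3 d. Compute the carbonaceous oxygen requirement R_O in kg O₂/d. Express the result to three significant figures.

Correct the yield for decay: Y_obs = Y/(1 + k_d θ_c) = 0.450 / (1 + 0.115 × 20.3) = 0.450 / 3.335 = 0.1350.
Q·(S₀ − S) = 1910 × (1560 − 21.6) × 10⁻³ = 2938 kg/d removed.
Biomass synthesised: P_X = Y_obs × 2938 = 396.5 kg VSS/d.
R_O = Q·(S₀ − S) − 1.42·P_X = 2938 − 1.42 × 396.5 = 2375 kg O₂/d.

R_O ≈ 2380 kg O₂/d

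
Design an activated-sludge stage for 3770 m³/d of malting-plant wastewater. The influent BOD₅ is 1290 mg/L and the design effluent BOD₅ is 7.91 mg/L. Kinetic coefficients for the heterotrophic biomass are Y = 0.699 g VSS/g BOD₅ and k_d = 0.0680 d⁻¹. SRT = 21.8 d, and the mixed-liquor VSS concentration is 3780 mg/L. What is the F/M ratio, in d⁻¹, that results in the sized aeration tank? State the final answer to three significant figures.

F/M ≈ 0.164 d⁻¹

From the SRT design equation V = Y Q (S₀−S) θ_c / [X (1 + k_d θ_c)] = 0.699 × 3770 × (1290 − 7.91) × 21.8 / [3780 × (1 + 0.0680 × 21.8)] = 7.37×10^7 / 9383 = 7849 m³.
F/M = Q·S₀ / (V·X) = 3770 × 1290 / (7849 × 3780) = 0.1639 g BOD₅·(g VSS·d)⁻¹.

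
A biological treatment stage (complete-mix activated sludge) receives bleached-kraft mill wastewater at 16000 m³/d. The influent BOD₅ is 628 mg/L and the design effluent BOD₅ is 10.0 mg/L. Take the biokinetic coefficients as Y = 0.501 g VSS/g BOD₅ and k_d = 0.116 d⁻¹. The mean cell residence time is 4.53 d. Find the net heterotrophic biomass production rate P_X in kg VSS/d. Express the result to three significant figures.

P_X ≈ 3250 kg VSS/d

Correct the yield for decay: Y_obs = Y/(1 + k_d θ_c) = 0.501 / (1 + 0.116 × 4.53) = 0.501 / 1.525 = 0.3284.
Q·(S₀ − S) = 16000 × (628 − 10.0) × 10⁻³ = 9888 kg/d removed.
So the net sludge growth is P_X = 0.3284 × 9888 = 3247 kg VSS/d.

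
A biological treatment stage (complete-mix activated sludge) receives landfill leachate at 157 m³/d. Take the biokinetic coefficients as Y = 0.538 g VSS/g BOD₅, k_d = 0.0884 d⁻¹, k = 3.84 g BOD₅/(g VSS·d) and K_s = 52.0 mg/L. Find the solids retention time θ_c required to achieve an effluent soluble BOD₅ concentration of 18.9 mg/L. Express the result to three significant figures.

Specific growth rate at S = 18.9 mg/L: μ = YkS/(K_s+S) = 0.538·3.84·18.9/(52.0+18.9) = 0.5507 d⁻¹.
1/θ_c = 0.5507 − 0.0884 = 0.4623 d⁻¹, so θ_c = 2.163 d.

θ_c ≈ 2.16 d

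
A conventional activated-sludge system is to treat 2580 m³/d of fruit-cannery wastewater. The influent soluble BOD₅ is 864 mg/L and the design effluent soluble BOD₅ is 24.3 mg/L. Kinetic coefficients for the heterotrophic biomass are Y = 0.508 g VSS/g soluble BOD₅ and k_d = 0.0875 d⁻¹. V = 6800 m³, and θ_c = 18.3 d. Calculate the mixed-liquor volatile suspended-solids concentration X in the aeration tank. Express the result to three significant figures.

X ≈ 1140 mg/L

Solving the biomass balance for X: X = Y Q (S₀−S) θ_c / [V (1+k_d θ_c)] = 0.508 × 2580 × (864 − 24.3) × 18.3 / [6800 × (1 + 0.0875 × 18.3)] = 1139 mg/L.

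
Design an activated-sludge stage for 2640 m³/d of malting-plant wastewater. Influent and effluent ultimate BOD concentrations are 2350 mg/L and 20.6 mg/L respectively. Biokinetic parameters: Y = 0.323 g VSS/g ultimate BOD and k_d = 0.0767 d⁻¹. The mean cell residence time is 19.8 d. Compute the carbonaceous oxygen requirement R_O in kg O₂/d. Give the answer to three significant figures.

R_O ≈ 5030 kg O₂/d

The observed yield is Y_obs = Y/(1 + k_d·θ_c) = 0.323 / (1 + 0.0767 × 19.8) = 0.323 / 2.519 = 0.1282 g VSS per g ultimate BOD removed.
Q·(S₀ − S) = 2640 × (2350 − 20.6) × 10⁻³ = 6150 kg/d removed.
Biomass synthesised: P_X = Y_obs × 6150 = 788.6 kg VSS/d.
R_O = Q·ΔS − 1.42 P_X = 6150 − 1120 = 5030 kg O₂/d.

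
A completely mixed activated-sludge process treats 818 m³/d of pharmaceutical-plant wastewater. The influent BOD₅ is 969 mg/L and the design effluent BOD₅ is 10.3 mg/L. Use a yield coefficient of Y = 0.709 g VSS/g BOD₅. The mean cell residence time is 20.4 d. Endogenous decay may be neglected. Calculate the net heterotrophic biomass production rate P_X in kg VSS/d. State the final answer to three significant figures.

P_X ≈ 556 kg VSS/d

No decay correction is needed, so Y_obs = Y = 0.709.
Mass of BOD₅ removed per day: Q(S₀ − S) = 818 × 958.7 g/m³ = 784.2 kg/d.
Net biomass production P_X = Y_obs × Q·(S₀ − S) = 0.7090 × 784.2 = 556.0 kg VSS/d.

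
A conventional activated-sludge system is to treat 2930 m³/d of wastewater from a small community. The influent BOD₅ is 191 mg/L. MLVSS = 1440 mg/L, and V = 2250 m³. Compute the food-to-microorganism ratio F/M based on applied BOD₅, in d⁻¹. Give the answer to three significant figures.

F/M ≈ 0.173 d⁻¹

F/M = applied load / biomass = Q·S₀/(V·X) = 2930 × 191 / (2250 × 1440) = 0.1727 d⁻¹.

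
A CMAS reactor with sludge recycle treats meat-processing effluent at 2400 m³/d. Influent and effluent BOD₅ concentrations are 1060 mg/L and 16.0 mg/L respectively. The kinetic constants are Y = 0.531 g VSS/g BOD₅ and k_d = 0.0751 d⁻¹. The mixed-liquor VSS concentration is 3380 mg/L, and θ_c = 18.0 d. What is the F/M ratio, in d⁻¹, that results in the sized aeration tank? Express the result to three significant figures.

From the SRT design equation V = Y Q (S₀−S) θ_c / [X (1 + k_d θ_c)] = 0.531 × 2400 × (1060 − 16.0) × 18.0 / [3380 × (1 + 0.0751 × 18.0)] = 2.39×10^7 / 7949 = 3013 m³.
Food-to-microorganism ratio F/M = Q S₀ / (V X) = 2400 × 1060 / (3013 × 3380) = 0.2498 d⁻¹.

F/M ≈ 0.250 d⁻¹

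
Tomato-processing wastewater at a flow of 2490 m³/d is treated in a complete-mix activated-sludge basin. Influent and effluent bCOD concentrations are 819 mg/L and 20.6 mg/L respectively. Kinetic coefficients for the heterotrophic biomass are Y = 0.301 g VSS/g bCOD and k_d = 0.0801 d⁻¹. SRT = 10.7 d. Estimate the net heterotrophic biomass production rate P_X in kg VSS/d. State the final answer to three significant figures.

P_X ≈ 322 kg VSS/d

Observed yield with endogenous decay: Y_obs = Y / (1 + k_d·θ_c) = 0.301 / (1 + 0.0801 × 10.7) = 0.301 / 1.857 = 0.1621 g VSS/g bCOD.
Q·(S₀ − S) = 2490 × (819 − 20.6) × 10⁻³ = 1988 kg/d removed.
P_X = Y_obs · Q(S₀ − S) = 0.1621 × 1988 = 322.2 kg VSS/d.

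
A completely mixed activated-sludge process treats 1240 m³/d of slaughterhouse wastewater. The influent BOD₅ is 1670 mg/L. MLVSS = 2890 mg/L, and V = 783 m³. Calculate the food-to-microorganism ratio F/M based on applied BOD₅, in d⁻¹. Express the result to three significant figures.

F/M ≈ 0.915 d⁻¹

Food-to-microorganism ratio F/M = Q S₀ / (V X) = 1240 × 1670 / (783.0 × 2890) = 0.9151 d⁻¹.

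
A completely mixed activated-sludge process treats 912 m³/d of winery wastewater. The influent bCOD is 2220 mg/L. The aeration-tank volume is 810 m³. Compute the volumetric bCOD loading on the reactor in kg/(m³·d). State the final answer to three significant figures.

Applied bCOD load per unit volume = Q·S₀/V = (912 × 2220/1000)/810.0 = 2.500 kg bCOD·m⁻³·d⁻¹.

L_v ≈ 2.50 kg bCOD/(m³·d)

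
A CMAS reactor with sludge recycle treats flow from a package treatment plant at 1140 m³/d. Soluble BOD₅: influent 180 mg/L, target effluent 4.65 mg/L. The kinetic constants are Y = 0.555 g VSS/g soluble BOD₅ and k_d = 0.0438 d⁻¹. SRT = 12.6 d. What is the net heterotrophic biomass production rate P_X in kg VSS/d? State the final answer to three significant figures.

P_X ≈ 71.5 kg VSS/d

Correct the yield for decay: Y_obs = Y/(1 + k_d θ_c) = 0.555 / (1 + 0.0438 × 12.6) = 0.555 / 1.552 = 0.3576.
Mass of soluble BOD₅ removed per day: Q(S₀ − S) = 1140 × 175.3 g/m³ = 199.9 kg/d.
P_X = Y_obs · Q(S₀ − S) = 0.3576 × 199.9 = 71.49 kg VSS/d.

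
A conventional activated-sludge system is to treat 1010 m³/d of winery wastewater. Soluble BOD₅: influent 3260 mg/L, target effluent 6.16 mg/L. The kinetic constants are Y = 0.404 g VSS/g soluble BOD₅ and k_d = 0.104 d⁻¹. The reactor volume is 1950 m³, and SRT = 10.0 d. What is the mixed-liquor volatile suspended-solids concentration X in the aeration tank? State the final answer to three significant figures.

X ≈ 3340 mg/L

From V·X·(1 + k_d·θ_c) = Y·Q·(S₀ − S)·θ_c: X = 0.404 × 1010 × (3260 − 6.16) × 10.0 / [1950 × (1 + 0.104 × 10.0)] = 3338 mg/L.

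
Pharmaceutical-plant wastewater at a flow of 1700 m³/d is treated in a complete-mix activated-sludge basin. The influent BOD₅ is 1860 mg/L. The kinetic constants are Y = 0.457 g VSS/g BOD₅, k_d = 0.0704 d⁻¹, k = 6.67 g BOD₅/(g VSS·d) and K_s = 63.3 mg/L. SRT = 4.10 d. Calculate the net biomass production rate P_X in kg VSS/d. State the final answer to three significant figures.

For a completely mixed reactor with recycle the Lawrence–McCarty relation gives S = K_s·(1 + k_d·θ_c) / [θ_c·(Y·k − k_d) − 1] = 63.3 × (1 + 0.0704 × 4.10) / [4.10 × (0.457 × 6.67 − 0.0704) − 1] = 81.57 / 11.21 = 7.277 mg/L.
The observed yield is Y_obs = Y/(1 + k_d·θ_c) = 0.457 / (1 + 0.0704 × 4.10) = 0.457 / 1.289 = 0.3546 g VSS per g BOD₅ removed.
ΔS = 1860 − 7.28 = 1853 mg/L, so the substrate removal rate is 1700 × 1853/1000 = 3150 kg BOD₅/d.
Net biomass production P_X = Y_obs × Q·(S₀ − S) = 0.3546 × 3150 = 1117 kg VSS/d.

P_X ≈ 1120 kg VSS/d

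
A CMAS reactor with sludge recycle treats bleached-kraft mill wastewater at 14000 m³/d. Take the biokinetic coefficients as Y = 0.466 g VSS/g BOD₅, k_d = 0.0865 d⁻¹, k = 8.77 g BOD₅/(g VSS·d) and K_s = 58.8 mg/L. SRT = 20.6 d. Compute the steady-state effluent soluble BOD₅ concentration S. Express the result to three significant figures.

S ≈ 2.01 mg/L

For a completely mixed reactor with recycle the Lawrence–McCarty relation gives S = K_s·(1 + k_d·θ_c) / [θ_c·(Y·k − k_d) − 1] = 58.8 × (1 + 0.0865 × 20.6) / [20.6 × (0.466 × 8.77 − 0.0865) − 1] = 163.6 / 81.41 = 2.009 mg/L.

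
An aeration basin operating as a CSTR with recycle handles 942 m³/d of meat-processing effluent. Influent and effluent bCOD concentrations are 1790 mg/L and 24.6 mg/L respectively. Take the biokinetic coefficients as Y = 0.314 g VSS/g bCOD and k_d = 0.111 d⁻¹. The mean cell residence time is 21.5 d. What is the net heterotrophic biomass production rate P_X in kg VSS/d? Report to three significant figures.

The observed yield is Y_obs = Y/(1 + k_d·θ_c) = 0.314 / (1 + 0.111 × 21.5) = 0.314 / 3.386 = 0.09272 g VSS per g bCOD removed.
Substrate removed = Q·(S₀ − S) = 942 m³/d × (1790 − 24.6) g/m³ = 1.66×10^6 g/d = 1663 kg/d.
Biomass produced: P_X = Y_obs·Q·ΔS = 0.09272 × 1663 ≈ 154.2 kg VSS/d.

P_X ≈ 154 kg VSS/d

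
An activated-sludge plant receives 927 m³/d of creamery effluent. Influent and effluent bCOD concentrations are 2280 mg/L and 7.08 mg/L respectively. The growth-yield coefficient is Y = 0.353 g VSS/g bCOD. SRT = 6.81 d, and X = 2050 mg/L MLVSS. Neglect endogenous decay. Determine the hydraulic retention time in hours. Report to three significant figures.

With k_d = 0 the design equation reduces to V = Y Q (S₀−S) θ_c / X = 0.353 × 927 × (2280 − 7.08) × 6.81 / 2050 = 2471 m³.
τ = V/Q = 2471/927 = 2.665 d, or 63.97 h.

τ ≈ 64.0 h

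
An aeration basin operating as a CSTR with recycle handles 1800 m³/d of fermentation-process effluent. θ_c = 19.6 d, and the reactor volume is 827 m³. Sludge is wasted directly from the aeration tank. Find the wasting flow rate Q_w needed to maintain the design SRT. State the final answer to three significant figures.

With mixed-liquor wasting, θ_c = V/Q_w, so Q_w = V/θ_c = 827.0/19.6 = 42.19 m³/d.

Q_w ≈ 42.2 m³/d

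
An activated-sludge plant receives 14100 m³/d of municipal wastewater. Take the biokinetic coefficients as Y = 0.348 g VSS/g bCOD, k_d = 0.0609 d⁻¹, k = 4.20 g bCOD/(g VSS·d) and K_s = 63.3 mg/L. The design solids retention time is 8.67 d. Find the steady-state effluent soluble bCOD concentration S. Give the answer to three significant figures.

S ≈ 8.68 mg/L

Effluent substrate depends only on kinetics and SRT: S = K_s(1 + k_d θ_c) / [θ_c(Yk − k_d) − 1] = 63.3 × (1 + 0.0609 × 8.67) / [8.67 × (0.348 × 4.20 − 0.0609) − 1] = 96.72 / 11.14 = 8.679 mg/L.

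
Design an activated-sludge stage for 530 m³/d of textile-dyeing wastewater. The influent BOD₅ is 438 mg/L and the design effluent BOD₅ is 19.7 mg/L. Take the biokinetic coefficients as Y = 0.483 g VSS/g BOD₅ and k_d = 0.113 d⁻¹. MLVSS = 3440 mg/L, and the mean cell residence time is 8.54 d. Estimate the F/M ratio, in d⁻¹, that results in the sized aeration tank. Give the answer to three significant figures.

F/M ≈ 0.499 d⁻¹

Rearranging the biomass balance for a CMAS with decay, V = Y·Q·ΔS·θ_c / [X·(1+k_d θ_c)] = 0.483 × 530 × (438 − 19.7) × 8.54 / [3440 × (1 + 0.113 × 8.54)] = 9.14×10^5 / 6760 = 135.3 m³.
F/M = Q·S₀ / (V·X) = 530 × 438 / (135.3 × 3440) = 0.4988 g BOD₅·(g VSS·d)⁻¹.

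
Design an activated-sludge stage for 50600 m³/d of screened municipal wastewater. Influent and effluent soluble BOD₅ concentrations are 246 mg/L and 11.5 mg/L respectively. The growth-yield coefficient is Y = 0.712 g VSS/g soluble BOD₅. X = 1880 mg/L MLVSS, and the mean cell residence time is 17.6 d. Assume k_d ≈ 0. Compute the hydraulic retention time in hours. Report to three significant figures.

Biomass mass balance (decay neglected): V·X = Y·Q·(S₀ − S)·θ_c, so V = 0.712 × 50600 × (246 − 11.5) × 17.6 / 1880 = 79091 m³.
Hydraulic retention time τ = V/Q = 79091 / 50600 = 1.563 d = 37.51 h.

τ ≈ 37.5 h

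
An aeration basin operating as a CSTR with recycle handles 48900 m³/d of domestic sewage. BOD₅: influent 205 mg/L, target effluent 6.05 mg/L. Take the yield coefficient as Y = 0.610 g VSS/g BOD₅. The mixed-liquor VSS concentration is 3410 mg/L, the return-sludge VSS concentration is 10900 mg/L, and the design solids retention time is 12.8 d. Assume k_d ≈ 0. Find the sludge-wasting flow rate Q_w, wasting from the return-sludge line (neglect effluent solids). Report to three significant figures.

Biomass mass balance (decay neglected): V·X = Y·Q·(S₀ − S)·θ_c, so V = 0.610 × 48900 × (205 − 6.05) × 12.8 / 3410 = 22276 m³.
Wasting from the return line (neglecting effluent solids): Q_w = V·X / (θ_c·X_r) = 22276 × 3410 / (12.8 × 10900) = 544.4 m³/d.

Q_w ≈ 544 m³/d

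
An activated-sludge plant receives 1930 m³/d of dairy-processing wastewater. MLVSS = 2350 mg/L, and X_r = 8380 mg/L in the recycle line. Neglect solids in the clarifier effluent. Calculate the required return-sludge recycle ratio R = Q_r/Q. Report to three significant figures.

R ≈ 0.390

Solids balance on the clarifier gives (1+R)X = R·X_r, so R = X/(X_r − X) = 2350 / (8380 − 2350) = 0.3897.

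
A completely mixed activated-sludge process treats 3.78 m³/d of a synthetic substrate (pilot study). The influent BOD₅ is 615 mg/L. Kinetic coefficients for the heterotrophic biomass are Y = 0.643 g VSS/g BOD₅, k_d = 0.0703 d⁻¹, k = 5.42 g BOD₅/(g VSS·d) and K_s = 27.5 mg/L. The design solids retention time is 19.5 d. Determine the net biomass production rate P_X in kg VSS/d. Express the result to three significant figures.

P_X ≈ 0.629 kg VSS/d

Effluent substrate depends only on kinetics and SRT: S = K_s(1 + k_d θ_c) / [θ_c(Yk − k_d) − 1] = 27.5 × (1 + 0.0703 × 19.5) / [19.5 × (0.643 × 5.42 − 0.0703) − 1] = 65.20 / 65.59 = 0.9941 mg/L.
Correct the yield for decay: Y_obs = Y/(1 + k_d θ_c) = 0.643 / (1 + 0.0703 × 19.5) = 0.643 / 2.371 = 0.2712.
Substrate removed = Q·(S₀ − S) = 3.78 m³/d × (615 − 0.994) g/m³ = 2.32×10^3 g/d = 2.321 kg/d.
Biomass produced: P_X = Y_obs·Q·ΔS = 0.2712 × 2.321 ≈ 0.6295 kg VSS/d.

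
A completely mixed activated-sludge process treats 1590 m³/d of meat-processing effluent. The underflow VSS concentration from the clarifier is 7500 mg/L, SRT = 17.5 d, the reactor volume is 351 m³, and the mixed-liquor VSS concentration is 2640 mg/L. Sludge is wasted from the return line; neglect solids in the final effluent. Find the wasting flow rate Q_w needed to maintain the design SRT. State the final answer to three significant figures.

Q_w = (V·X)/(θ_c X_r) = 351.0 × 2640 / (17.5 × 7500) = 7.060 m³/d.

Q_w ≈ 7.06 m³/d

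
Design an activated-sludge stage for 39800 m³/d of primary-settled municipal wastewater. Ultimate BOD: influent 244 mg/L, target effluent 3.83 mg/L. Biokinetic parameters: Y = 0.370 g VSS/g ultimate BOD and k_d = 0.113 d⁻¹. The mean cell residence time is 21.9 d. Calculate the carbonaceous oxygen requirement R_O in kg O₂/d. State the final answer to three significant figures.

R_O ≈ 8110 kg O₂/d

Correct the yield for decay: Y_obs = Y/(1 + k_d θ_c) = 0.370 / (1 + 0.113 × 21.9) = 0.370 / 3.475 = 0.1065.
Substrate removed = Q·(S₀ − S) = 39800 m³/d × (244 − 3.83) g/m³ = 9.56×10^6 g/d = 9559 kg/d.
Net sludge production P_X = 0.1065 × 9559 = 1018 kg VSS/d.
Carbonaceous O₂ demand = substrate oxidised − cell-mass equivalent = 9559 − 1.42 × 1018 = 8113 kg O₂/d.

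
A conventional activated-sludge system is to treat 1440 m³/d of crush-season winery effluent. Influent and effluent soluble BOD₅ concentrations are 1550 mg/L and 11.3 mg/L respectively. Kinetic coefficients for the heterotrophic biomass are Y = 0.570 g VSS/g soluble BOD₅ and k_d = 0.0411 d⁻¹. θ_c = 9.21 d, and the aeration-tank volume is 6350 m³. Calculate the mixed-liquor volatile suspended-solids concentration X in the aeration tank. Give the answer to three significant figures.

X = Y·Q·ΔS·θ_c / [V·(1 + k_d θ_c)] = 0.570 × 1440 × (1550 − 11.3) × 9.21 / [6350 × (1 + 0.0411 × 9.21)] = 1329 mg/L.

X ≈ 1330 mg/L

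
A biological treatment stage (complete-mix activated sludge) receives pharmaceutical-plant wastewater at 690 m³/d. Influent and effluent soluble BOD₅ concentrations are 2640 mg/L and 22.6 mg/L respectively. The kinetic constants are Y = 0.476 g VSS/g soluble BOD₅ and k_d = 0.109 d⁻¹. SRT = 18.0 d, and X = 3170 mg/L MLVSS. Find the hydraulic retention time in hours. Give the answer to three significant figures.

τ ≈ 57.3 h

Rearranging the biomass balance for a CMAS with decay, V = Y·Q·ΔS·θ_c / [X·(1+k_d θ_c)] = 0.476 × 690 × (2640 − 22.6) × 18.0 / [3170 × (1 + 0.109 × 18.0)] = 1.55×10^7 / 9390 = 1648 m³.
Hydraulic retention time τ = V/Q = 1648 / 690 = 2.388 d = 57.32 h.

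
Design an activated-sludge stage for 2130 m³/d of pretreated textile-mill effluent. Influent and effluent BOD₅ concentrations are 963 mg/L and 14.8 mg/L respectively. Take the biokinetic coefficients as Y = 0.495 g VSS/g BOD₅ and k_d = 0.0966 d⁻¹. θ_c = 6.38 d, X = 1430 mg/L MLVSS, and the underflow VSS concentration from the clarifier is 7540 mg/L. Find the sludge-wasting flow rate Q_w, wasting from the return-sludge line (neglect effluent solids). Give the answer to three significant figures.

Rearranging the biomass balance for a CMAS with decay, V = Y·Q·ΔS·θ_c / [X·(1+k_d θ_c)] = 0.495 × 2130 × (963 − 14.8) × 6.38 / [1430 × (1 + 0.0966 × 6.38)] = 6.38×10^6 / 2311 = 2760 m³.
Wasting from the return line (neglecting effluent solids): Q_w = V·X / (θ_c·X_r) = 2760 × 1430 / (6.38 × 7540) = 82.03 m³/d.

Q_w ≈ 82.0 m³/d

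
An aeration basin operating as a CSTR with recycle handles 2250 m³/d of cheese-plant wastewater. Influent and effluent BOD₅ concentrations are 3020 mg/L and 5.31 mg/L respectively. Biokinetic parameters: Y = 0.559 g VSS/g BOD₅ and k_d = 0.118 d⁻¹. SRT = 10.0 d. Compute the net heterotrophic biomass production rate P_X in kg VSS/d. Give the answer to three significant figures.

P_X ≈ 1740 kg VSS/d

Correct the yield for decay: Y_obs = Y/(1 + k_d θ_c) = 0.559 / (1 + 0.118 × 10.0) = 0.559 / 2.180 = 0.2564.
Substrate removed = Q·(S₀ − S) = 2250 m³/d × (3020 − 5.31) g/m³ = 6.78×10^6 g/d = 6783 kg/d.
Net biomass production P_X = Y_obs × Q·(S₀ − S) = 0.2564 × 6783 = 1739 kg VSS/d.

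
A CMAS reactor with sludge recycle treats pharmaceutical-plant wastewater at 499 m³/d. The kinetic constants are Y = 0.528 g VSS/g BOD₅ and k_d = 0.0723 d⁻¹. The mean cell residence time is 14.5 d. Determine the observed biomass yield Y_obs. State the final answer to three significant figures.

The observed yield is Y_obs = Y/(1 + k_d·θ_c) = 0.528 / (1 + 0.0723 × 14.5) = 0.528 / 2.048 = 0.2578 g VSS per g BOD₅ removed.

Y_obs ≈ 0.258 g VSS/g BOD₅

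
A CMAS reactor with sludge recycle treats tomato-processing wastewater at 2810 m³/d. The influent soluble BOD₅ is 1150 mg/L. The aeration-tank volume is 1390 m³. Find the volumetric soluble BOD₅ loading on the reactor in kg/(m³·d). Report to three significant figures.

Volumetric loading L_v = Q·S₀ / V = 2810 × 1150 g/m³ / 1390 m³ = 2325 g/(m³·d) = 2.325 kg soluble BOD₅/(m³·d).

L_v ≈ 2.32 kg soluble BOD₅/(m³·d)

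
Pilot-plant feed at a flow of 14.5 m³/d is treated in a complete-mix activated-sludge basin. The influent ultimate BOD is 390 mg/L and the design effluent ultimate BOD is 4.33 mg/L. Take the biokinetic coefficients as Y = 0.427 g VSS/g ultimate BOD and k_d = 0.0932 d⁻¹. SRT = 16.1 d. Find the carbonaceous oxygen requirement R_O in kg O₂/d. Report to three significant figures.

R_O ≈ 4.24 kg O₂/d

Correct the yield for decay: Y_obs = Y/(1 + k_d θ_c) = 0.427 / (1 + 0.0932 × 16.1) = 0.427 / 2.501 = 0.1708.
Substrate removed = Q·(S₀ − S) = 14.5 m³/d × (390 − 4.33) g/m³ = 5.59×10^3 g/d = 5.592 kg/d.
Net sludge production P_X = 0.1708 × 5.592 = 0.9550 kg VSS/d.
R_O = Q·(S₀ − S) − 1.42·P_X = 5.592 − 1.42 × 0.9550 = 4.236 kg O₂/d.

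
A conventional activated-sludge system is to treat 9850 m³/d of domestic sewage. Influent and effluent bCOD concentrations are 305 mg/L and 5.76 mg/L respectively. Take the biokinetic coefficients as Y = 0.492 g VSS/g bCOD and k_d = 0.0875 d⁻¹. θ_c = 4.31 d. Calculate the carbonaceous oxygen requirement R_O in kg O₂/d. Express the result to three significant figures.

The observed yield is Y_obs = Y/(1 + k_d·θ_c) = 0.492 / (1 + 0.0875 × 4.31) = 0.492 / 1.377 = 0.3573 g VSS per g bCOD removed.
ΔS = 305 − 5.76 = 299.2 mg/L, so the substrate removal rate is 9850 × 299.2/1000 = 2948 kg bCOD/d.
Biomass synthesised: P_X = Y_obs × 2948 = 1053 kg VSS/d.
R_O = Q·ΔS − 1.42 P_X = 2948 − 1495 = 1452 kg O₂/d.

R_O ≈ 1450 kg O₂/d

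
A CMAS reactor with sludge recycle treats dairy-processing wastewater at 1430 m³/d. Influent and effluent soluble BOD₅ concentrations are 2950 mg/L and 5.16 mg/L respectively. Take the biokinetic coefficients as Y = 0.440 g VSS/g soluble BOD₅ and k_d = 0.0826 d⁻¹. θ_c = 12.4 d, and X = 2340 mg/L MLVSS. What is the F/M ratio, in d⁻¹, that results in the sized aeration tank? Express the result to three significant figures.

F/M ≈ 0.372 d⁻¹

Steady-state biomass mass balance: V·X·(1 + k_d·θ_c) = Y·Q·(S₀ − S)·θ_c, so V = 0.440 × 1430 × (2950 − 5.16) × 12.4 / [2340 × (1 + 0.0826 × 12.4)] = 2.3×10^7 / 4737 = 4851 m³.
F/M = applied load / biomass = Q·S₀/(V·X) = 1430 × 2950 / (4851 × 2340) = 0.3717 d⁻¹.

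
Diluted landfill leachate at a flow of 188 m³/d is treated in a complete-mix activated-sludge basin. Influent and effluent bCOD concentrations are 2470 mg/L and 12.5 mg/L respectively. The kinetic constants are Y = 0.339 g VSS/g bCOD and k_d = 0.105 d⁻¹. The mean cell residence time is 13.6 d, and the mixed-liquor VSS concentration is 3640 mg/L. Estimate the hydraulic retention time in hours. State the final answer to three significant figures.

From the SRT design equation V = Y Q (S₀−S) θ_c / [X (1 + k_d θ_c)] = 0.339 × 188 × (2470 − 12.5) × 13.6 / [3640 × (1 + 0.105 × 13.6)] = 2.13×10^6 / 8838 = 241.0 m³.
Hydraulic retention time τ = V/Q = 241.0 / 188 = 1.282 d = 30.77 h.

τ ≈ 30.8 h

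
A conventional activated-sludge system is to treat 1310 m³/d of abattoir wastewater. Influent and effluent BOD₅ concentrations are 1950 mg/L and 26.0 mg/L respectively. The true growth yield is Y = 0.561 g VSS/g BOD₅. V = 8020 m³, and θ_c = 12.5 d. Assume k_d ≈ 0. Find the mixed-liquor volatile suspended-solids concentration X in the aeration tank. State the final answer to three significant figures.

X ≈ 2200 mg/L

From V·X = Y·Q·(S₀ − S)·θ_c (decay neglected): X = 0.561 × 1310 × (1950 − 26.0) × 12.5 / 8020 = 2204 mg/L.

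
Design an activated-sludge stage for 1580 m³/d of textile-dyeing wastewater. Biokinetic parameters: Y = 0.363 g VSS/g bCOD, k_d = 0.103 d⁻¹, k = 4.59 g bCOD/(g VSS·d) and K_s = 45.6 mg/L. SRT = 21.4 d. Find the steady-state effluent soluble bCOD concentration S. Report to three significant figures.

Effluent substrate depends only on kinetics and SRT: S = K_s(1 + k_d θ_c) / [θ_c(Yk − k_d) − 1] = 45.6 × (1 + 0.103 × 21.4) / [21.4 × (0.363 × 4.59 − 0.103) − 1] = 146.1 / 32.45 = 4.502 mg/L.

S ≈ 4.50 mg/L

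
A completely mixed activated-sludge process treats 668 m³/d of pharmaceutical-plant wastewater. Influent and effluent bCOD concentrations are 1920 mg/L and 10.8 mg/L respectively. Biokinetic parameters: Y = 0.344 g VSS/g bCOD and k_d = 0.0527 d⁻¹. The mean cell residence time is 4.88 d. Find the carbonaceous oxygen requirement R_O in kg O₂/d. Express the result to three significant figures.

Correct the yield for decay: Y_obs = Y/(1 + k_d θ_c) = 0.344 / (1 + 0.0527 × 4.88) = 0.344 / 1.257 = 0.2736.
Q·(S₀ − S) = 668 × (1920 − 10.8) × 10⁻³ = 1275 kg/d removed.
Net sludge production P_X = 0.2736 × 1275 = 349.0 kg VSS/d.
Carbonaceous O₂ demand = substrate oxidised − cell-mass equivalent = 1275 − 1.42 × 349.0 = 779.8 kg O₂/d.

R_O ≈ 780 kg O₂/d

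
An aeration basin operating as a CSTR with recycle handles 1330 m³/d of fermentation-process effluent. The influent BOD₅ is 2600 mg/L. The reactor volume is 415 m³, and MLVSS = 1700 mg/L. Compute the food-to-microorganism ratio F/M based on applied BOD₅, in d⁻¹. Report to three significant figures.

F/M ≈ 4.90 d⁻¹

F/M = applied load / biomass = Q·S₀/(V·X) = 1330 × 2600 / (415.0 × 1700) = 4.901 d⁻¹.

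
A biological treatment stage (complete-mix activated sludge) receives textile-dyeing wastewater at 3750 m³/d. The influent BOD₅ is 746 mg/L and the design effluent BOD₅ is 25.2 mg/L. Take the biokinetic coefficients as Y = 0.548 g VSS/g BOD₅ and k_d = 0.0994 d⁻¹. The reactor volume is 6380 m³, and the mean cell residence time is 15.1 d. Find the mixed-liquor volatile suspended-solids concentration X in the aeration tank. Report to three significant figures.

Solving the biomass balance for X: X = Y Q (S₀−S) θ_c / [V (1+k_d θ_c)] = 0.548 × 3750 × (746 − 25.2) × 15.1 / [6380 × (1 + 0.0994 × 15.1)] = 1402 mg/L.

X ≈ 1400 mg/L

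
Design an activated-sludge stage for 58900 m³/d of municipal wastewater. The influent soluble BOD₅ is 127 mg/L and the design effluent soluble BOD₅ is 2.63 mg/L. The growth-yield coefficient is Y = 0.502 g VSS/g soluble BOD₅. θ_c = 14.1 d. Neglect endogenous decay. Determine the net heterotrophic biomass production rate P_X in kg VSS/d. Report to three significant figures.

P_X ≈ 3680 kg VSS/d

No decay correction is needed, so Y_obs = Y = 0.502.
Substrate removed = Q·(S₀ − S) = 58900 m³/d × (127 − 2.63) g/m³ = 7.33×10^6 g/d = 7325 kg/d.
Biomass produced: P_X = Y_obs·Q·ΔS = 0.5020 × 7325 ≈ 3677 kg VSS/d.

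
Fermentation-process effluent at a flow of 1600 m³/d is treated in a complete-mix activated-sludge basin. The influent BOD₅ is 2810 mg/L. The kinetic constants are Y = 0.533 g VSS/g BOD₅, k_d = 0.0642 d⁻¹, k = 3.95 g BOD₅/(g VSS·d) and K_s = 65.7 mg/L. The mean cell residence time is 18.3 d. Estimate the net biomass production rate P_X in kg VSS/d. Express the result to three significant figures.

From the Monod/SRT balance for a CMAS, S = K_s·(1+k_d θ_c)/[θ_c·(Y k − k_d) − 1] = 65.7 × (1 + 0.0642 × 18.3) / [18.3 × (0.533 × 3.95 − 0.0642) − 1] = 142.9 / 36.35 = 3.931 mg/L.
Y_obs = Y / (1 + k_d θ_c) = 0.533 / (1 + 0.0642 × 18.3) = 0.533 / 2.175 = 0.2451.
Substrate removed = Q·(S₀ − S) = 1600 m³/d × (2810 − 3.93) g/m³ = 4.49×10^6 g/d = 4490 kg/d.
Biomass produced: P_X = Y_obs·Q·ΔS = 0.2451 × 4490 ≈ 1100 kg VSS/d.

P_X ≈ 1100 kg VSS/d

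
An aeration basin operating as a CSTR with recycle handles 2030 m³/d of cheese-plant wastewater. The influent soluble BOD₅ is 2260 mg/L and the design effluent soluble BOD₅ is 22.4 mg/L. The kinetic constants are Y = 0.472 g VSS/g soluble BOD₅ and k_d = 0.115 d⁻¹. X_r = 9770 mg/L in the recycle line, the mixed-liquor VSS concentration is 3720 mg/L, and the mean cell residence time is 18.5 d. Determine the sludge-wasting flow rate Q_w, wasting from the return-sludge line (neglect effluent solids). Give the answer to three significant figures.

Q_w ≈ 70.2 m³/d

Steady-state biomass mass balance: V·X·(1 + k_d·θ_c) = Y·Q·(S₀ − S)·θ_c, so V = 0.472 × 2030 × (2260 − 22.4) × 18.5 / [3720 × (1 + 0.115 × 18.5)] = 3.97×10^7 / 11634 = 3409 m³.
Q_w = (V·X)/(θ_c X_r) = 3409 × 3720 / (18.5 × 9770) = 70.17 m³/d.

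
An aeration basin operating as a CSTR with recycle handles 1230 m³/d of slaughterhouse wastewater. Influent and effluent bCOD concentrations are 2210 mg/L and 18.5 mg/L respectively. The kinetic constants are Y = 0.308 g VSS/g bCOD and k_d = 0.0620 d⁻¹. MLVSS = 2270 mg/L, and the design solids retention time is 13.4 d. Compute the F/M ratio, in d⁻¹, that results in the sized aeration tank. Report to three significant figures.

F/M ≈ 0.447 d⁻¹

Rearranging the biomass balance for a CMAS with decay, V = Y·Q·ΔS·θ_c / [X·(1+k_d θ_c)] = 0.308 × 1230 × (2210 − 18.5) × 13.4 / [2270 × (1 + 0.0620 × 13.4)] = 1.11×10^7 / 4156 = 2677 m³.
Food-to-microorganism ratio F/M = Q S₀ / (V X) = 1230 × 2210 / (2677 × 2270) = 0.4473 d⁻¹.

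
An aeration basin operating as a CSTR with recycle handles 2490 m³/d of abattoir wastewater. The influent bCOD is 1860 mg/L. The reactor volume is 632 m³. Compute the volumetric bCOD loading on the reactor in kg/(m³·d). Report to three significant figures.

L_v = Q S₀ / V = 2490 × 1860 × 10⁻³ / 632.0 = 7.328 kg/(m³·d).

L_v ≈ 7.33 kg bCOD/(m³·d)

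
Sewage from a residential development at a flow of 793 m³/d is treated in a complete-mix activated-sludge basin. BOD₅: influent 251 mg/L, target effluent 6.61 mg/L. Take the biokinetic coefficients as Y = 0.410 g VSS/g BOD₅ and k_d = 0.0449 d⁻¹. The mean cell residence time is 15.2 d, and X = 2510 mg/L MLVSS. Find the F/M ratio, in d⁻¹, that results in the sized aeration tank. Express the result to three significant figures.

From the SRT design equation V = Y Q (S₀−S) θ_c / [X (1 + k_d θ_c)] = 0.410 × 793 × (251 − 6.61) × 15.2 / [2510 × (1 + 0.0449 × 15.2)] = 1.21×10^6 / 4223 = 286.0 m³.
F/M = applied load / biomass = Q·S₀/(V·X) = 793 × 251 / (286.0 × 2510) = 0.2773 d⁻¹.

F/M ≈ 0.277 d⁻¹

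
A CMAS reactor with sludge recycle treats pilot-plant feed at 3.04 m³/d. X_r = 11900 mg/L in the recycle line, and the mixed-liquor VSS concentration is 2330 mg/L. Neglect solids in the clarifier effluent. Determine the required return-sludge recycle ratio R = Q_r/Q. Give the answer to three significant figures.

Solids balance on the clarifier gives (1+R)X = R·X_r, so R = X/(X_r − X) = 2330 / (11900 − 2330) = 0.2435.

R ≈ 0.243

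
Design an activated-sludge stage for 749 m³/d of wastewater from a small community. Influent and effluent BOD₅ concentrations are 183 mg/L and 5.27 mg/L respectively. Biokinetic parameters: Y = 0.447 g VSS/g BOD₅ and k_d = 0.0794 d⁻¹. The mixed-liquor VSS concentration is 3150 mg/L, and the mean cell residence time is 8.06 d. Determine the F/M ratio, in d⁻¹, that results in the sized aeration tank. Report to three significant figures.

F/M ≈ 0.469 d⁻¹

Rearranging the biomass balance for a CMAS with decay, V = Y·Q·ΔS·θ_c / [X·(1+k_d θ_c)] = 0.447 × 749 × (183 − 5.27) × 8.06 / [3150 × (1 + 0.0794 × 8.06)] = 4.8×10^5 / 5166 = 92.84 m³.
Food-to-microorganism ratio F/M = Q S₀ / (V X) = 749 × 183 / (92.84 × 3150) = 0.4687 d⁻¹.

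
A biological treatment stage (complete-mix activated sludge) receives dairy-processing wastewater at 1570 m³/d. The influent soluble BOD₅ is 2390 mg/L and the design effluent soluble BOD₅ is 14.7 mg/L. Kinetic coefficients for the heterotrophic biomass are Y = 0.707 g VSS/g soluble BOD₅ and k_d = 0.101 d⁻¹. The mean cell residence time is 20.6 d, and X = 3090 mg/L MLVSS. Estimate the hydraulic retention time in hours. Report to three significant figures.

τ ≈ 87.2 h

From the SRT design equation V = Y Q (S₀−S) θ_c / [X (1 + k_d θ_c)] = 0.707 × 1570 × (2390 − 14.7) × 20.6 / [3090 × (1 + 0.101 × 20.6)] = 5.43×10^7 / 9519 = 5706 m³.
HRT = V/Q = 5706 m³ / 1570 m³·d⁻¹ = 3.634 d × 24 = 87.22 h.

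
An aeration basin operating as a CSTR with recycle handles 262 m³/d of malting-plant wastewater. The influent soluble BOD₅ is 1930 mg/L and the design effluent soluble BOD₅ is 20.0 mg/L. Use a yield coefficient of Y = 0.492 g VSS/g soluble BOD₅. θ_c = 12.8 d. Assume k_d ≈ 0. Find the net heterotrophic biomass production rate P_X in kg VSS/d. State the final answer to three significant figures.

P_X ≈ 246 kg VSS/d

Since k_d ≈ 0, Y_obs = Y = 0.492 g VSS/g soluble BOD₅.
Mass of soluble BOD₅ removed per day: Q(S₀ − S) = 262 × 1910 g/m³ = 500.4 kg/d.
P_X = Y_obs · Q(S₀ − S) = 0.4920 × 500.4 = 246.2 kg VSS/d.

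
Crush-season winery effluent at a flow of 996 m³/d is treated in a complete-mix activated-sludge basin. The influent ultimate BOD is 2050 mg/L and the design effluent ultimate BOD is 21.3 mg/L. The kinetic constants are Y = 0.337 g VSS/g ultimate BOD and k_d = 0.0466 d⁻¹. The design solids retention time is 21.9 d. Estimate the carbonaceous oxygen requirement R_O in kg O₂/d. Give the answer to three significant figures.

Y_obs = Y / (1 + k_d θ_c) = 0.337 / (1 + 0.0466 × 21.9) = 0.337 / 2.021 = 0.1668.
Q·(S₀ − S) = 996 × (2050 − 21.3) × 10⁻³ = 2021 kg/d removed.
Biomass synthesised: P_X = Y_obs × 2021 = 337.0 kg VSS/d.
R_O = Q·ΔS − 1.42 P_X = 2021 − 478.6 = 1542 kg O₂/d.

R_O ≈ 1540 kg O₂/d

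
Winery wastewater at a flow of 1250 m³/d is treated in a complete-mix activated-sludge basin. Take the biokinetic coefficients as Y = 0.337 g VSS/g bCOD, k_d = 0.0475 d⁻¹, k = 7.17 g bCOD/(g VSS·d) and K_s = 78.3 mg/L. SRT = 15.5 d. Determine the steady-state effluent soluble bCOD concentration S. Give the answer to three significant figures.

For a completely mixed reactor with recycle the Lawrence–McCarty relation gives S = K_s·(1 + k_d·θ_c) / [θ_c·(Y·k − k_d) − 1] = 78.3 × (1 + 0.0475 × 15.5) / [15.5 × (0.337 × 7.17 − 0.0475) − 1] = 135.9 / 35.72 = 3.806 mg/L.

S ≈ 3.81 mg/L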